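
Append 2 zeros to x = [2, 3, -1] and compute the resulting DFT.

Original 3-point DFT: [4, 1.0000-3.4641i, 1.0000+3.4641i]
Zero-padded 5-point DFT provides frequency interpolation.

DFT_5([x, 0, ...]) = [4, 3.7361-2.2654i, -0.7361-2.7144i, -0.7361+2.7144i, 3.7361+2.2654i]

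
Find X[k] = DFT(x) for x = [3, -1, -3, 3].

X[k] = Σ(n=0 to 3) x[n] · ω_4^(nk)
where ω_4 = e^(-2πi/4)

Computing each X[k]:
X[0] = 2
X[1] = 6+4i
X[2] = -2
X[3] = 6-4i

X = [2, 6+4i, -2, 6-4i]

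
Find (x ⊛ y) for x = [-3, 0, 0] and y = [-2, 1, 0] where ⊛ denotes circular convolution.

(x ⊛ y)[n] = Σ(m=0 to 2) x[m] · y[(n-m) mod 3]

Computing each output sample:
(x ⊛ y)[0] = 6
(x ⊛ y)[1] = -3
(x ⊛ y)[2] = 0

x ⊛ y = [6, -3, 0]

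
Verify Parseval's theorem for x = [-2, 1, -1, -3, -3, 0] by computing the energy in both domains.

Time domain:
Σ|x[n]|² = |-2|² + |1|² + |-1|² + |-3|² + |-3|² + |0|² = 24.0000

Frequency domain:
(1/6)Σ|X[k]|² = (1/6)(|-8|² + |3.5000-2.5981i|² + |-3.5000+0.8660i|² + |-4|² + |-3.5000-0.8660i|² + |3.5000+2.5981i|²) = (1/6)·144.0000 = 24.0000

Both sides agree, confirming Parseval's theorem.

Σ|x[n]|² = (1/N)Σ|X[k]|² = 24.0000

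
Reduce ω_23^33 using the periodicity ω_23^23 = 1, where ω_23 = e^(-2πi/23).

Since ω_23^23 = 1, powers reduce modulo 23.
33 mod 23 = 10
So ω_23^33 = ω_23^10 = e^(-2πi·10/23)

ω_23^33 = ω_23^10 = -0.9172-0.3984i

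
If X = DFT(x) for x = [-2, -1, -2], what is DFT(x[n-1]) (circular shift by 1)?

Time shift by 1: X_shifted[k] = ω_3^(1k) · X[k]
Shifted x = [-2, -2, -1]

DFT(x[n-1]) = [-5, -0.5000+0.8660i, -0.5000-0.8660i]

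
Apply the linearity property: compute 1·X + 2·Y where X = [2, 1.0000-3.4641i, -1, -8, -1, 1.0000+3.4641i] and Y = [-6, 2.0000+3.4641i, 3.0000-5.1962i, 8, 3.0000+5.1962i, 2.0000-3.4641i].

By linearity: DFT(1x + 2y) = 1·DFT(x) + 2·DFT(y)
= 1·[2, 1.0000-3.4641i, -1, -8, -1, 1.0000+3.4641i] + 2·[-6, 2.0000+3.4641i, 3.0000-5.1962i, 8, 3.0000+5.1962i, 2.0000-3.4641i]

Computing element-wise:
Z[0] = 1·(2) + 2·(-6) = -10
Z[1] = 1·(1.0000-3.4641i) + 2·(2.0000+3.4641i) = 5.0000+3.4641i
Z[2] = 1·(-1) + 2·(3.0000-5.1962i) = 5.0000-10.3924i
Z[3] = 1·(-8) + 2·(8) = 8
Z[4] = 1·(-1) + 2·(3.0000+5.1962i) = 5.0000+10.3924i
Z[5] = 1·(1.0000+3.4641i) + 2·(2.0000-3.4641i) = 5.0000-3.4641i

DFT(1x + 2y) = 1·X + 2·Y = [-10, 5.0000+3.4641i, 5.0000-10.3924i, 8, 5.0000+10.3924i, 5.0000-3.4641i]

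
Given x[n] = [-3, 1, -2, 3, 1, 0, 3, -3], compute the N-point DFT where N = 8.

X[k] = Σ(n=0 to 7) x[n] · ω_8^(nk)
where ω_8 = e^(-2πi/8)

Computing each X[k]:
X[0] = 0
X[1] = -7.5355+0.0503i
X[2] = -3-1i
X[3] = -0.4645-9.9497i
X[4] = -2
X[5] = -0.4645+9.9497i
X[6] = -3+1i
X[7] = -7.5355-0.0503i

X = [0, -7.5355+0.0503i, -3-1i, -0.4645-9.9497i, -2, -0.4645+9.9497i, -3+1i, -7.5355-0.0503i]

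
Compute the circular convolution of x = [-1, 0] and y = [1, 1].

(x ⊛ y)[n] = Σ(m=0 to 1) x[m] · y[(n-m) mod 2]

Computing each output sample:
(x ⊛ y)[0] = -1
(x ⊛ y)[1] = -1

x ⊛ y = [-1, -1]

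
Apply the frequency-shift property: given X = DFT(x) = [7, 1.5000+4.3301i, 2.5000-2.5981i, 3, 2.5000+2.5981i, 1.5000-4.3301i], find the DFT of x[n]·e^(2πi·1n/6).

Modulation property: DFT(ω_6^(-1n)·x[n]) = X[(k-1) mod 6], so circularly shift X by 1 positions.

X[k-1] = [1.5000-4.3301i, 7, 1.5000+4.3301i, 2.5000-2.5981i, 3, 2.5000+2.5981i]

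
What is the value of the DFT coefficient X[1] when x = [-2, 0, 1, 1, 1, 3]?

X[1] = Σ(n=0 to 5) x[n] · ω_6^(1n) where ω_6 = e^(-2πi/6)
= (-2)·ω_6^0 + (0)·ω_6^1 + (1)·ω_6^2 + (1)·ω_6^3 + (1)·ω_6^4 + (3)·ω_6^5

X[1] = -2.5000+2.5981i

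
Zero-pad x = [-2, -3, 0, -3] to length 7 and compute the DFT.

Original 4-point DFT: [-8, -2, 4, -2]
Zero-padded 7-point DFT provides frequency interpolation.

DFT_7([x, 0, ...]) = [-8, -1.1676+3.6471i, -3.2029+0.5793i, 1.3705+4.2264i, 1.3705-4.2264i, -3.2029-0.5793i, -1.1676-3.6471i]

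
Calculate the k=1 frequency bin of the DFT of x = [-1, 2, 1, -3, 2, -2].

X[1] = Σ(n=0 to 5) x[n] · ω_6^(1n) where ω_6 = e^(-2πi/6)
= (-1)·ω_6^0 + (2)·ω_6^1 + (1)·ω_6^2 + (-3)·ω_6^3 + (2)·ω_6^4 + (-2)·ω_6^5

X[1] = 0.5000-2.5981i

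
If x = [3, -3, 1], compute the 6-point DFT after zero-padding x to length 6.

Original 3-point DFT: [1, 4.0000+3.4641i, 4.0000-3.4641i]
Zero-padded 6-point DFT provides frequency interpolation.

DFT_6([x, 0, ...]) = [1, 1.0000+1.7321i, 4.0000+3.4641i, 7, 4.0000-3.4641i, 1.0000-1.7321i]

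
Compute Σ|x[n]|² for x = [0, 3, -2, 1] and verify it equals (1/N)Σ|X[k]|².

Time domain:
Σ|x[n]|² = |0|² + |3|² + |-2|² + |1|² = 14.0000

Frequency domain:
(1/4)Σ|X[k]|² = (1/4)(|2|² + |2-2i|² + |-6|² + |2+2i|²) = (1/4)·56.0000 = 14.0000

Both sides agree, confirming Parseval's theorem.

Σ|x[n]|² = (1/N)Σ|X[k]|² = 14.0000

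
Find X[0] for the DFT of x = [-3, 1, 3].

X[0] = Σ(n=0 to 2) x[n] · ω_3^0 = Σ x[n]
= (-3) + (1) + (3)

X[0] = 1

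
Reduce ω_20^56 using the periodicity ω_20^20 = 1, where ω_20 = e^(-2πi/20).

Since ω_20^20 = 1, powers reduce modulo 20.
56 mod 20 = 16
So ω_20^56 = ω_20^16 = e^(-2πi·16/20)

ω_20^56 = ω_20^16 = 0.3090+0.9511i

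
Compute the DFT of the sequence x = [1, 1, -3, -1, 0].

X[k] = Σ(n=0 to 4) x[n] · ω_5^(nk)
where ω_5 = e^(-2πi/5)

Computing each X[k]:
X[0] = -2
X[1] = 4.5451+0.2245i
X[2] = -1.0451-2.4899i
X[3] = -1.0451+2.4899i
X[4] = 4.5451-0.2245i

X = [-2, 4.5451+0.2245i, -1.0451-2.4899i, -1.0451+2.4899i, 4.5451-0.2245i]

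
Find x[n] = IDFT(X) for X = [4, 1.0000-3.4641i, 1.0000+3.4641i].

x[n] = (1/3) Σ(k=0 to 2) X[k] · e^(2πikn/3)

Computing each x[n]:
x[0] = 2
x[1] = 3
x[2] = -1

x = [2, 3, -1]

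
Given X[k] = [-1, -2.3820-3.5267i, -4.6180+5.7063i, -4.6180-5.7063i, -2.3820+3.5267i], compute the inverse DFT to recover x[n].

x[n] = (1/5) Σ(k=0 to 4) X[k] · e^(2πikn/5)

Computing each x[n]:
x[0] = -3
x[1] = 1
x[2] = 3
x[3] = -3
x[4] = 1

x = [-3, 1, 3, -3, 1]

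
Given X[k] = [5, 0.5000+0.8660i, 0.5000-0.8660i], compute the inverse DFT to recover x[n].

x[n] = (1/3) Σ(k=0 to 2) X[k] · e^(2πikn/3)

Computing each x[n]:
x[0] = 2
x[1] = 1
x[2] = 2

x = [2, 1, 2]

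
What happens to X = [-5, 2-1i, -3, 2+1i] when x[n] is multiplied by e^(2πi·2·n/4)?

Modulation property: DFT(ω_4^(-2n)·x[n]) = X[(k-2) mod 4], so circularly shift X by 2 positions.

X[k-2] = [-3, 2+1i, -5, 2-1i]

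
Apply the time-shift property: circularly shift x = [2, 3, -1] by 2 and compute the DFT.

Time shift by 2: X_shifted[k] = ω_3^(2k) · X[k]
Shifted x = [3, -1, 2]

DFT(x[n-2]) = [4, 2.5000+2.5981i, 2.5000-2.5981i]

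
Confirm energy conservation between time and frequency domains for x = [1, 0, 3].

Time domain:
Σ|x[n]|² = |1|² + |0|² + |3|² = 10.0000

Frequency domain:
(1/3)Σ|X[k]|² = (1/3)(|4|² + |-0.5000+2.5981i|² + |-0.5000-2.5981i|²) = (1/3)·30.0000 = 10.0000

Both sides agree, confirming Parseval's theorem.

Σ|x[n]|² = (1/N)Σ|X[k]|² = 10.0000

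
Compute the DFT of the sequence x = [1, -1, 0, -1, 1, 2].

X[k] = Σ(n=0 to 5) x[n] · ω_6^(nk)
where ω_6 = e^(-2πi/6)

Computing each X[k]:
X[0] = 2
X[1] = 2.0000+3.4641i
X[2] = -1.0000+1.7321i
X[3] = 2
X[4] = -1.0000-1.7321i
X[5] = 2.0000-3.4641i

X = [2, 2.0000+3.4641i, -1.0000+1.7321i, 2, -1.0000-1.7321i, 2.0000-3.4641i]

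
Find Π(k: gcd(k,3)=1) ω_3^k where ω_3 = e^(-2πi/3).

The primitive 3rd roots of unity are ω_3^k for k coprime to 3: k ∈ {1, 2}
Their product equals the constant term of the cyclotomic polynomial Φ_3(x) up to sign.
For n ≥ 3, the product of all primitive nth roots of unity is 1. (For n=1 it is 1; for n=2 it is -1.)

1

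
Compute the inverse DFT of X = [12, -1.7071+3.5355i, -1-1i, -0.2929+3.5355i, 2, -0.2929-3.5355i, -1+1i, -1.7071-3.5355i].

x[n] = (1/8) Σ(k=0 to 7) X[k] · e^(2πikn/8)

Computing each x[n]:
x[0] = 1
x[1] = 0
x[2] = 2
x[3] = 0
x[4] = 2
x[5] = 3
x[6] = 2
x[7] = 2

x = [1, 0, 2, 0, 2, 3, 2, 2]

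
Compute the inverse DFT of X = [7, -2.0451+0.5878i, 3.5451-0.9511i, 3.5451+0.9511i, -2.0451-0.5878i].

x[n] = (1/5) Σ(k=0 to 4) X[k] · e^(2πikn/5)

Computing each x[n]:
x[0] = 2
x[1] = 0
x[2] = 2
x[3] = 3
x[4] = 0

x = [2, 0, 2, 3, 0]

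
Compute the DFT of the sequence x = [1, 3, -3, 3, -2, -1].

X[k] = Σ(n=0 to 5) x[n] · ω_6^(nk)
where ω_6 = e^(-2πi/6)

Computing each X[k]:
X[0] = 1
X[1] = 1.5000-2.5981i
X[2] = 5.5000-4.3301i
X[3] = -9
X[4] = 5.5000+4.3301i
X[5] = 1.5000+2.5981i

X = [1, 1.5000-2.5981i, 5.5000-4.3301i, -9, 5.5000+4.3301i, 1.5000+2.5981i]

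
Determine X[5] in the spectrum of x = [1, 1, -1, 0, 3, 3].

X[5] = Σ(n=0 to 5) x[n] · ω_6^(5n) where ω_6 = e^(-2πi/6)
= (1)·ω_6^0 + (1)·ω_6^5 + (-1)·ω_6^10 + (0)·ω_6^15 + (3)·ω_6^20 + (3)·ω_6^25

X[5] = 2.0000-5.1962i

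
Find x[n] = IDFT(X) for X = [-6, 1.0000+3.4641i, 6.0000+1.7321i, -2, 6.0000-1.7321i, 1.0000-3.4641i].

x[n] = (1/6) Σ(k=0 to 5) X[k] · e^(2πikn/6)

Computing each x[n]:
x[0] = 1
x[1] = -3
x[2] = -3
x[3] = 1
x[4] = -2
x[5] = 0

x = [1, -3, -3, 1, -2, 0]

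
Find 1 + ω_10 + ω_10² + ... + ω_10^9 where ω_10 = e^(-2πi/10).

Sum of all nth roots of unity equals 0 for n > 1 (geometric series with r ≠ 1).

0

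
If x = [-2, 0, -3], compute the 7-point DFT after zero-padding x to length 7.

Original 3-point DFT: [-5, -0.5000-2.5981i, -0.5000+2.5981i]
Zero-padded 7-point DFT provides frequency interpolation.

DFT_7([x, 0, ...]) = [-5, -1.3324+2.9248i, 0.7029-1.3017i, -3.8705-2.3455i, -3.8705+2.3455i, 0.7029+1.3017i, -1.3324-2.9248i]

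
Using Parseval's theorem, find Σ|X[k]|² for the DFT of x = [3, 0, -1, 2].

Parseval: Σ|x[n]|² = (1/N)Σ|X[k]|², so Σ|X[k]|² = N·Σ|x[n]|² = 4·14.0000

Σ|X[k]|² = N·Σ|x[n]|² = 4·14.0000 = 56.0000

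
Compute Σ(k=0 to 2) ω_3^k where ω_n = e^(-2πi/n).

Sum of all nth roots of unity equals 0 for n > 1 (geometric series with r ≠ 1).

0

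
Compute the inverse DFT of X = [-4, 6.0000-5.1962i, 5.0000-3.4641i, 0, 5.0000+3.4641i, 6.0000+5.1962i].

x[n] = (1/6) Σ(k=0 to 5) X[k] · e^(2πikn/6)

Computing each x[n]:
x[0] = 3
x[1] = 2
x[2] = -2
x[3] = -1
x[4] = -3
x[5] = -3

x = [3, 2, -2, -1, -3, -3]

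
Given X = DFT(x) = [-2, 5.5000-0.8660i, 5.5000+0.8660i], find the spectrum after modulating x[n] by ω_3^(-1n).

Modulation property: DFT(ω_3^(-1n)·x[n]) = X[(k-1) mod 3], so circularly shift X by 1 positions.

X[k-1] = [5.5000+0.8660i, -2, 5.5000-0.8660i]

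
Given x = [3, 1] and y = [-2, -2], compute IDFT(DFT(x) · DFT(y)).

(x ⊛ y)[n] = Σ(m=0 to 1) x[m] · y[(n-m) mod 2]

Computing each output sample:
(x ⊛ y)[0] = -8
(x ⊛ y)[1] = -8

x ⊛ y = [-8, -8]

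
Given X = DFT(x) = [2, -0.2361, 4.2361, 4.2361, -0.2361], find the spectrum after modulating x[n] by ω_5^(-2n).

Modulation property: DFT(ω_5^(-2n)·x[n]) = X[(k-2) mod 5], so circularly shift X by 2 positions.

X[k-2] = [4.2361, -0.2361, 2, -0.2361, 4.2361]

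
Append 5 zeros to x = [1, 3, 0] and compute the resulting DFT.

Original 3-point DFT: [4, -0.5000-2.5981i, -0.5000+2.5981i]
Zero-padded 8-point DFT provides frequency interpolation.

DFT_8([x, 0, ...]) = [4, 3.1213-2.1213i, 1-3i, -1.1213-2.1213i, -2, -1.1213+2.1213i, 1+3i, 3.1213+2.1213i]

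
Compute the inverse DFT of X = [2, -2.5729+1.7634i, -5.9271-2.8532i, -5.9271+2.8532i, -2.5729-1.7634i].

x[n] = (1/5) Σ(k=0 to 4) X[k] · e^(2πikn/5)

Computing each x[n]:
x[0] = -3
x[1] = 2
x[2] = -1
x[3] = 2
x[4] = 2

x = [-3, 2, -1, 2, 2]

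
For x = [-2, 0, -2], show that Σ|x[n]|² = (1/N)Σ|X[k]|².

Time domain:
Σ|x[n]|² = |-2|² + |0|² + |-2|² = 8.0000

Frequency domain:
(1/3)Σ|X[k]|² = (1/3)(|-4|² + |-1.0000-1.7321i|² + |-1.0000+1.7321i|²) = (1/3)·24.0000 = 8.0000

Both sides agree, confirming Parseval's theorem.

Σ|x[n]|² = (1/N)Σ|X[k]|² = 8.0000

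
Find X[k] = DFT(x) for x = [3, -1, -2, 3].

X[k] = Σ(n=0 to 3) x[n] · ω_4^(nk)
where ω_4 = e^(-2πi/4)

Computing each X[k]:
X[0] = 3
X[1] = 5+4i
X[2] = -1
X[3] = 5-4i

X = [3, 5+4i, -1, 5-4i]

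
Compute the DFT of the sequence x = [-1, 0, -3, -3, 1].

X[k] = Σ(n=0 to 4) x[n] · ω_5^(nk)
where ω_5 = e^(-2πi/5)

Computing each X[k]:
X[0] = -6
X[1] = 4.1631+0.9511i
X[2] = -3.6631+0.5878i
X[3] = -3.6631-0.5878i
X[4] = 4.1631-0.9511i

X = [-6, 4.1631+0.9511i, -3.6631+0.5878i, -3.6631-0.5878i, 4.1631-0.9511i]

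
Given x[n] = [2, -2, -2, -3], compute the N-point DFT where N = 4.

X[k] = Σ(n=0 to 3) x[n] · ω_4^(nk)
where ω_4 = e^(-2πi/4)

Computing each X[k]:
X[0] = -5
X[1] = 4-1i
X[2] = 5
X[3] = 4+1i

X = [-5, 4-1i, 5, 4+1i]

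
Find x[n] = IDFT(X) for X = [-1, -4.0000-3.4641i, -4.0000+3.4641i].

x[n] = (1/3) Σ(k=0 to 2) X[k] · e^(2πikn/3)

Computing each x[n]:
x[0] = -3
x[1] = 3
x[2] = -1

x = [-3, 3, -1]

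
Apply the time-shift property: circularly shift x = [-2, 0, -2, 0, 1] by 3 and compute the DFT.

Time shift by 3: X_shifted[k] = ω_5^(3k) · X[k]
Shifted x = [-2, 0, 1, -2, 0]

DFT(x[n-3]) = [-3, -1.1910-1.7634i, -2.3090+2.8532i, -2.3090-2.8532i, -1.1910+1.7634i]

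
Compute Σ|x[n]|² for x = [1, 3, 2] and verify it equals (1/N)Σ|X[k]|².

Time domain:
Σ|x[n]|² = |1|² + |3|² + |2|² = 14.0000

Frequency domain:
(1/3)Σ|X[k]|² = (1/3)(|6|² + |-1.5000-0.8660i|² + |-1.5000+0.8660i|²) = (1/3)·42.0000 = 14.0000

Both sides agree, confirming Parseval's theorem.

Σ|x[n]|² = (1/N)Σ|X[k]|² = 14.0000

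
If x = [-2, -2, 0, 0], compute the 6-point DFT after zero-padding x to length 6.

Original 4-point DFT: [-4, -2+2i, 0, -2-2i]
Zero-padded 6-point DFT provides frequency interpolation.

DFT_6([x, 0, ...]) = [-4, -3.0000+1.7321i, -1.0000+1.7321i, 0, -1.0000-1.7321i, -3.0000-1.7321i]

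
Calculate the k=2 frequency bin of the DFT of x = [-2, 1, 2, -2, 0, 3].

X[2] = Σ(n=0 to 5) x[n] · ω_6^(2n) where ω_6 = e^(-2πi/6)
= (-2)·ω_6^0 + (1)·ω_6^2 + (2)·ω_6^4 + (-2)·ω_6^6 + (0)·ω_6^8 + (3)·ω_6^10

X[2] = -7.0000+3.4641i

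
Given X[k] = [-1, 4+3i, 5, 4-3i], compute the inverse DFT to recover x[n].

x[n] = (1/4) Σ(k=0 to 3) X[k] · e^(2πikn/4)

Computing each x[n]:
x[0] = 3
x[1] = -3
x[2] = -1
x[3] = 0

x = [3, -3, -1, 0]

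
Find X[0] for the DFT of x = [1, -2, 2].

X[0] = Σ(n=0 to 2) x[n] · ω_3^0 = Σ x[n]
= (1) + (-2) + (2)

X[0] = 1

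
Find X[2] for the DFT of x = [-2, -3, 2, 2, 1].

X[2] = Σ(n=0 to 4) x[n] · ω_5^(2n) where ω_5 = e^(-2πi/5)
= (-2)·ω_5^0 + (-3)·ω_5^2 + (2)·ω_5^4 + (2)·ω_5^6 + (1)·ω_5^8

X[2] = 0.8541+2.3511i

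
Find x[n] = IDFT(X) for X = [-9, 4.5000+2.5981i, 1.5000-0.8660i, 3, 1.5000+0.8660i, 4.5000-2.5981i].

x[n] = (1/6) Σ(k=0 to 5) X[k] · e^(2πikn/6)

Computing each x[n]:
x[0] = 1
x[1] = -2
x[2] = -3
x[3] = -3
x[4] = -1
x[5] = -1

x = [1, -2, -3, -3, -1, -1]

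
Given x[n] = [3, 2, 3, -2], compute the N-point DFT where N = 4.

X[k] = Σ(n=0 to 3) x[n] · ω_4^(nk)
where ω_4 = e^(-2πi/4)

Computing each X[k]:
X[0] = 6
X[1] = -4i
X[2] = 6
X[3] = 4i

X = [6, -4i, 6, 4i]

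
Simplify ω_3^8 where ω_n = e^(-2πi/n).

Since ω_3^3 = 1, powers reduce modulo 3.
8 mod 3 = 2
So ω_3^8 = ω_3^2 = e^(-2πi·2/3)

ω_3^8 = ω_3^2 = -0.5000+0.8660i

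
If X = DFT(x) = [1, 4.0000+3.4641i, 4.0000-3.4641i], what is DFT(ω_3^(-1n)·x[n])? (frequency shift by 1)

Modulation property: DFT(ω_3^(-1n)·x[n]) = X[(k-1) mod 3], so circularly shift X by 1 positions.

X[k-1] = [4.0000-3.4641i, 1, 4.0000+3.4641i]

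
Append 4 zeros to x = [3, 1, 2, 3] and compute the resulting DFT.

Original 4-point DFT: [9, 1+2i, 1, 1-2i]
Zero-padded 8-point DFT provides frequency interpolation.

DFT_8([x, 0, ...]) = [9, 1.5858-4.8284i, 1+2i, 4.4142-0.8284i, 1, 4.4142+0.8284i, 1-2i, 1.5858+4.8284i]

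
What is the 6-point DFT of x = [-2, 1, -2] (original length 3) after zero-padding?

Original 3-point DFT: [-3, -1.5000-2.5981i, -1.5000+2.5981i]
Zero-padded 6-point DFT provides frequency interpolation.

DFT_6([x, 0, ...]) = [-3, -0.5000+0.8660i, -1.5000-2.5981i, -5, -1.5000+2.5981i, -0.5000-0.8660i]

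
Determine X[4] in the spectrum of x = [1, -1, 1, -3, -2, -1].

X[4] = Σ(n=0 to 5) x[n] · ω_6^(4n) where ω_6 = e^(-2πi/6)
= (1)·ω_6^0 + (-1)·ω_6^4 + (1)·ω_6^8 + (-3)·ω_6^12 + (-2)·ω_6^16 + (-1)·ω_6^20

X[4] = -0.5000-2.5981i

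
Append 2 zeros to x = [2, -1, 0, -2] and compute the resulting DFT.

Original 4-point DFT: [-1, 2-1i, 5, 2+1i]
Zero-padded 6-point DFT provides frequency interpolation.

DFT_6([x, 0, ...]) = [-1, 3.5000+0.8660i, 0.5000+0.8660i, 5, 0.5000-0.8660i, 3.5000-0.8660i]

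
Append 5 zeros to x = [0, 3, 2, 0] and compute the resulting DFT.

Original 4-point DFT: [5, -2-3i, -1, -2+3i]
Zero-padded 9-point DFT provides frequency interpolation.

DFT_9([x, 0, ...]) = [5, 2.6454-3.8980i, -1.3584-3.6385i, -2.5000-0.8660i, -1.2870+0.2595i, -1.2870-0.2595i, -2.5000+0.8660i, -1.3584+3.6385i, 2.6454+3.8980i]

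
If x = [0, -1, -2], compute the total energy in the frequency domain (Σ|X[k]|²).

Parseval: Σ|x[n]|² = (1/N)Σ|X[k]|², so Σ|X[k]|² = N·Σ|x[n]|² = 3·5.0000

Σ|X[k]|² = N·Σ|x[n]|² = 3·5.0000 = 15.0000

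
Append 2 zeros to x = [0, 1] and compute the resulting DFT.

Original 2-point DFT: [1, -1]
Zero-padded 4-point DFT provides frequency interpolation.

DFT_4([x, 0, ...]) = [1, -1i, -1, 1i]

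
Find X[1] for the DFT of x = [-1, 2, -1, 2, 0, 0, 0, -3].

X[1] = Σ(n=0 to 7) x[n] · ω_8^(1n) where ω_8 = e^(-2πi/8)
= (-1)·ω_8^0 + (2)·ω_8^1 + (-1)·ω_8^2 + (2)·ω_8^3 + (0)·ω_8^4 + (0)·ω_8^5 + (0)·ω_8^6 + (-3)·ω_8^7

X[1] = -3.1213-3.9497i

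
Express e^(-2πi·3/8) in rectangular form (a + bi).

ω_8^3 = e^(-2πi·3/8)
= cos(-2π·3/8) + i·sin(-2π·3/8)
= cos(-6π/8) + i·sin(-6π/8)

ω_8^3 = cos(-6π/8) + i·sin(-6π/8) = -0.7071-0.7071i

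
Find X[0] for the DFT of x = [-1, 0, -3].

X[0] = Σ(n=0 to 2) x[n] · ω_3^0 = Σ x[n]
= (-1) + (0) + (-3)

X[0] = -4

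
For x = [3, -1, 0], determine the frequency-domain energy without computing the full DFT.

Parseval: Σ|x[n]|² = (1/N)Σ|X[k]|², so Σ|X[k]|² = N·Σ|x[n]|² = 3·10.0000

Σ|X[k]|² = N·Σ|x[n]|² = 3·10.0000 = 30.0000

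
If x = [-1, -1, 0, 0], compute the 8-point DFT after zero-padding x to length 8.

Original 4-point DFT: [-2, -1+1i, 0, -1-1i]
Zero-padded 8-point DFT provides frequency interpolation.

DFT_8([x, 0, ...]) = [-2, -1.7071+0.7071i, -1+1i, -0.2929+0.7071i, 0, -0.2929-0.7071i, -1-1i, -1.7071-0.7071i]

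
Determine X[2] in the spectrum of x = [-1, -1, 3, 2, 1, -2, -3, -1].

X[2] = Σ(n=0 to 7) x[n] · ω_8^(2n) where ω_8 = e^(-2πi/8)
= (-1)·ω_8^0 + (-1)·ω_8^2 + (3)·ω_8^4 + (2)·ω_8^6 + (1)·ω_8^8 + (-2)·ω_8^10 + (-3)·ω_8^12 + (-1)·ω_8^14

X[2] = 4i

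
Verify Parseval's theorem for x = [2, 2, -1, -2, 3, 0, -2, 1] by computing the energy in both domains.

Time domain:
Σ|x[n]|² = |2|² + |2|² + |-1|² + |-2|² + |3|² + |0|² + |-2|² + |1|² = 27.0000

Frequency domain:
(1/8)Σ|X[k]|² = (1/8)(|3|² + |2.5355-0.2929i|² + |8-3i|² + |-4.5355+1.7071i|² + |1|² + |-4.5355-1.7071i|² + |8+3i|² + |2.5355+0.2929i|²) = (1/8)·216.0000 = 27.0000

Both sides agree, confirming Parseval's theorem.

Σ|x[n]|² = (1/N)Σ|X[k]|² = 27.0000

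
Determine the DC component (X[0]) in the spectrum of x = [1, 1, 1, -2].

X[0] = Σ(n=0 to 3) x[n] · ω_4^0 = Σ x[n]
= (1) + (1) + (1) + (-2)

X[0] = 1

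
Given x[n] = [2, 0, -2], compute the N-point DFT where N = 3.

X[k] = Σ(n=0 to 2) x[n] · ω_3^(nk)
where ω_3 = e^(-2πi/3)

Computing each X[k]:
X[0] = 0
X[1] = 3.0000-1.7321i
X[2] = 3.0000+1.7321i

X = [0, 3.0000-1.7321i, 3.0000+1.7321i]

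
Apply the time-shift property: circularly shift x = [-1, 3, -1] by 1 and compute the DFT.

Time shift by 1: X_shifted[k] = ω_3^(1k) · X[k]
Shifted x = [-1, -1, 3]

DFT(x[n-1]) = [1, -2.0000+3.4641i, -2.0000-3.4641i]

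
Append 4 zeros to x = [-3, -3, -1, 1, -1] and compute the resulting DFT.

Original 5-point DFT: [-7, -4.2361+3.0777i, 0.2361-0.7265i, 0.2361+0.7265i, -4.2361-3.0777i]
Zero-padded 9-point DFT provides frequency interpolation.

DFT_9([x, 0, ...]) = [-7, -5.0321+2.3892i, -3.8473+3.5197i, 0.5000+2.5981i, -1.6206-1.4676i, -1.6206+1.4676i, 0.5000-2.5981i, -3.8473-3.5197i, -5.0321-2.3892i]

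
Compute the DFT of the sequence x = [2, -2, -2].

X[k] = Σ(n=0 to 2) x[n] · ω_3^(nk)
where ω_3 = e^(-2πi/3)

Computing each X[k]:
X[0] = -2
X[1] = 4
X[2] = 4

X = [-2, 4, 4]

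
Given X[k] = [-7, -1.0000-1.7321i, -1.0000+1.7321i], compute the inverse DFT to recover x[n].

x[n] = (1/3) Σ(k=0 to 2) X[k] · e^(2πikn/3)

Computing each x[n]:
x[0] = -3
x[1] = -1
x[2] = -3

x = [-3, -1, -3]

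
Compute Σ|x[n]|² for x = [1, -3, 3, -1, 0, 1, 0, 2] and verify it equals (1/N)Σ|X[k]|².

Time domain:
Σ|x[n]|² = |1|² + |-3|² + |3|² + |-1|² + |0|² + |1|² + |0|² + |2|² = 25.0000

Frequency domain:
(1/8)Σ|X[k]|² = (1/8)(|3|² + |0.2929+1.9497i|² + |-2+3i|² + |1.7071+7.9497i|² + |5|² + |1.7071-7.9497i|² + |-2-3i|² + |0.2929-1.9497i|²) = (1/8)·200.0000 = 25.0000

Both sides agree, confirming Parseval's theorem.

Σ|x[n]|² = (1/N)Σ|X[k]|² = 25.0000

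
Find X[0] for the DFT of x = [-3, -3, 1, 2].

X[0] = Σ(n=0 to 3) x[n] · ω_4^0 = Σ x[n]
= (-3) + (-3) + (1) + (2)

X[0] = -3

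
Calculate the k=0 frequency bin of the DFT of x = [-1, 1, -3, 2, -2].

X[0] = Σ(n=0 to 4) x[n] · ω_5^0 = Σ x[n]
= (-1) + (1) + (-3) + (2) + (-2)

X[0] = -3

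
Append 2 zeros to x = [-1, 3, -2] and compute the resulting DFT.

Original 3-point DFT: [0, -1.5000-4.3301i, -1.5000+4.3301i]
Zero-padded 5-point DFT provides frequency interpolation.

DFT_5([x, 0, ...]) = [0, 1.5451-1.6776i, -4.0451-3.6655i, -4.0451+3.6655i, 1.5451+1.6776i]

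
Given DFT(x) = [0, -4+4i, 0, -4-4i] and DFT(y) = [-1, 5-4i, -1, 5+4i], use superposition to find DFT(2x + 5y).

By linearity: DFT(2x + 5y) = 2·DFT(x) + 5·DFT(y)
= 2·[0, -4+4i, 0, -4-4i] + 5·[-1, 5-4i, -1, 5+4i]

Computing element-wise:
Z[0] = 2·(0) + 5·(-1) = -5
Z[1] = 2·(-4+4i) + 5·(5-4i) = 17-12i
Z[2] = 2·(0) + 5·(-1) = -5
Z[3] = 2·(-4-4i) + 5·(5+4i) = 17+12i

DFT(2x + 5y) = 2·X + 5·Y = [-5, 17-12i, -5, 17+12i]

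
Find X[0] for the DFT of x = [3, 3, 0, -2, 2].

X[0] = Σ(n=0 to 4) x[n] · ω_5^0 = Σ x[n]
= (3) + (3) + (0) + (-2) + (2)

X[0] = 6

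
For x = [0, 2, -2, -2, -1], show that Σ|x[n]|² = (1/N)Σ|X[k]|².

Time domain:
Σ|x[n]|² = |0|² + |2|² + |-2|² + |-2|² + |-1|² = 13.0000

Frequency domain:
(1/5)Σ|X[k]|² = (1/5)(|-3|² + |3.5451-2.8532i|² + |-2.0451-1.7634i|² + |-2.0451+1.7634i|² + |3.5451+2.8532i|²) = (1/5)·65.0000 = 13.0000

Both sides agree, confirming Parseval's theorem.

Σ|x[n]|² = (1/N)Σ|X[k]|² = 13.0000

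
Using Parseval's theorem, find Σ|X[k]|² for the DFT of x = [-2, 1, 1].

Parseval: Σ|x[n]|² = (1/N)Σ|X[k]|², so Σ|X[k]|² = N·Σ|x[n]|² = 3·6.0000

Σ|X[k]|² = N·Σ|x[n]|² = 3·6.0000 = 18.0000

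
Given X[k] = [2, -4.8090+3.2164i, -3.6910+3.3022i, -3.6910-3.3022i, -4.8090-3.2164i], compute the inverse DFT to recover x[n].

x[n] = (1/5) Σ(k=0 to 4) X[k] · e^(2πikn/5)

Computing each x[n]:
x[0] = -3
x[1] = -1
x[2] = 2
x[3] = 1
x[4] = 3

x = [-3, -1, 2, 1, 3]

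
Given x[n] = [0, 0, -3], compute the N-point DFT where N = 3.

X[k] = Σ(n=0 to 2) x[n] · ω_3^(nk)
where ω_3 = e^(-2πi/3)

Computing each X[k]:
X[0] = -3
X[1] = 1.5000-2.5981i
X[2] = 1.5000+2.5981i

X = [-3, 1.5000-2.5981i, 1.5000+2.5981i]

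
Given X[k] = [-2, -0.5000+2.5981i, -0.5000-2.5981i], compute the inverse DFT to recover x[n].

x[n] = (1/3) Σ(k=0 to 2) X[k] · e^(2πikn/3)

Computing each x[n]:
x[0] = -1
x[1] = -2
x[2] = 1

x = [-1, -2, 1]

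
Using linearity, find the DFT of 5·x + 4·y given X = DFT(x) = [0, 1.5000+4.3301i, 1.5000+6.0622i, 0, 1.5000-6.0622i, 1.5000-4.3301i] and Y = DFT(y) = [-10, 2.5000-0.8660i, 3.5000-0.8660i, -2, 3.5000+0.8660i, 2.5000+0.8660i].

By linearity: DFT(5x + 4y) = 5·DFT(x) + 4·DFT(y)
= 5·[0, 1.5000+4.3301i, 1.5000+6.0622i, 0, 1.5000-6.0622i, 1.5000-4.3301i] + 4·[-10, 2.5000-0.8660i, 3.5000-0.8660i, -2, 3.5000+0.8660i, 2.5000+0.8660i]

Computing element-wise:
Z[0] = 5·(0) + 4·(-10) = -40
Z[1] = 5·(1.5000+4.3301i) + 4·(2.5000-0.8660i) = 17.5000+18.1865i
Z[2] = 5·(1.5000+6.0622i) + 4·(3.5000-0.8660i) = 21.5000+26.8470i
Z[3] = 5·(0) + 4·(-2) = -8
Z[4] = 5·(1.5000-6.0622i) + 4·(3.5000+0.8660i) = 21.5000-26.8470i
Z[5] = 5·(1.5000-4.3301i) + 4·(2.5000+0.8660i) = 17.5000-18.1865i

DFT(5x + 4y) = 5·X + 4·Y = [-40, 17.5000+18.1865i, 21.5000+26.8470i, -8, 21.5000-26.8470i, 17.5000-18.1865i]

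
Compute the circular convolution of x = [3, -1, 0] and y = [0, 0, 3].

(x ⊛ y)[n] = Σ(m=0 to 2) x[m] · y[(n-m) mod 3]

Computing each output sample:
(x ⊛ y)[0] = -3
(x ⊛ y)[1] = 0
(x ⊛ y)[2] = 9

x ⊛ y = [-3, 0, 9]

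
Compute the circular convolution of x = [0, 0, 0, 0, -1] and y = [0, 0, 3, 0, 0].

(x ⊛ y)[n] = Σ(m=0 to 4) x[m] · y[(n-m) mod 5]

Computing each output sample:
(x ⊛ y)[0] = 0
(x ⊛ y)[1] = -3
(x ⊛ y)[2] = 0
(x ⊛ y)[3] = 0
(x ⊛ y)[4] = 0

x ⊛ y = [0, -3, 0, 0, 0]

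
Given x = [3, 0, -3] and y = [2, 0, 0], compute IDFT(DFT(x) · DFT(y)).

(x ⊛ y)[n] = Σ(m=0 to 2) x[m] · y[(n-m) mod 3]

Computing each output sample:
(x ⊛ y)[0] = 6
(x ⊛ y)[1] = 0
(x ⊛ y)[2] = -6

x ⊛ y = [6, 0, -6]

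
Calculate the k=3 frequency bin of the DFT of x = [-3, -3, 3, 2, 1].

X[3] = Σ(n=0 to 4) x[n] · ω_5^(3n) where ω_5 = e^(-2πi/5)
= (-3)·ω_5^0 + (-3)·ω_5^3 + (3)·ω_5^6 + (2)·ω_5^9 + (1)·ω_5^12

X[3] = 0.1631-3.3022i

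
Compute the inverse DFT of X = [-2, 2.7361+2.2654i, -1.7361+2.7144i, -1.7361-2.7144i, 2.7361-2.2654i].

x[n] = (1/5) Σ(k=0 to 4) X[k] · e^(2πikn/5)

Computing each x[n]:
x[0] = 0
x[1] = -1
x[2] = -1
x[3] = -2
x[4] = 2

x = [0, -1, -1, -2, 2]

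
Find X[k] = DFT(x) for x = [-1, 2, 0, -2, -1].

X[k] = Σ(n=0 to 4) x[n] · ω_5^(nk)
where ω_5 = e^(-2πi/5)

Computing each X[k]:
X[0] = -2
X[1] = 0.9271-4.0287i
X[2] = -2.4271+0.1388i
X[3] = -2.4271-0.1388i
X[4] = 0.9271+4.0287i

X = [-2, 0.9271-4.0287i, -2.4271+0.1388i, -2.4271-0.1388i, 0.9271+4.0287i]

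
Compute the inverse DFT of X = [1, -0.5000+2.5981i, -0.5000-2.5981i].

x[n] = (1/3) Σ(k=0 to 2) X[k] · e^(2πikn/3)

Computing each x[n]:
x[0] = 0
x[1] = -1
x[2] = 2

x = [0, -1, 2]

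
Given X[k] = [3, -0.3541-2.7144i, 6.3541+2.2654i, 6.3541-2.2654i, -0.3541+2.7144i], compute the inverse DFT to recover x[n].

x[n] = (1/5) Σ(k=0 to 4) X[k] · e^(2πikn/5)

Computing each x[n]:
x[0] = 3
x[1] = -1
x[2] = 3
x[3] = 0
x[4] = -2

x = [3, -1, 3, 0, -2]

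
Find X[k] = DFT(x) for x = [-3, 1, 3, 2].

X[k] = Σ(n=0 to 3) x[n] · ω_4^(nk)
where ω_4 = e^(-2πi/4)

Computing each X[k]:
X[0] = 3
X[1] = -6+1i
X[2] = -3
X[3] = -6-1i

X = [3, -6+1i, -3, -6-1i]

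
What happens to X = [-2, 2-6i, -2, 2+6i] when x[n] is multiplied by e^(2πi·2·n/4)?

Modulation property: DFT(ω_4^(-2n)·x[n]) = X[(k-2) mod 4], so circularly shift X by 2 positions.

X[k-2] = [-2, 2+6i, -2, 2-6i]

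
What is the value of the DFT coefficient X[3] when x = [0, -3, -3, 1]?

X[3] = Σ(n=0 to 3) x[n] · ω_4^(3n) where ω_4 = e^(-2πi/4)
= (0)·ω_4^0 + (-3)·ω_4^3 + (-3)·ω_4^6 + (1)·ω_4^9

X[3] = 3-4i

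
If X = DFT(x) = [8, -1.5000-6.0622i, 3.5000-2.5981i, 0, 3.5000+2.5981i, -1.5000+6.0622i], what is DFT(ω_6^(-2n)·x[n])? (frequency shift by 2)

Modulation property: DFT(ω_6^(-2n)·x[n]) = X[(k-2) mod 6], so circularly shift X by 2 positions.

X[k-2] = [3.5000+2.5981i, -1.5000+6.0622i, 8, -1.5000-6.0622i, 3.5000-2.5981i, 0]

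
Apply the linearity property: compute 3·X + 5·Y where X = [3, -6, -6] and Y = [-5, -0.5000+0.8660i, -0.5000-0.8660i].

By linearity: DFT(3x + 5y) = 3·DFT(x) + 5·DFT(y)
= 3·[3, -6, -6] + 5·[-5, -0.5000+0.8660i, -0.5000-0.8660i]

Computing element-wise:
Z[0] = 3·(3) + 5·(-5) = -16
Z[1] = 3·(-6) + 5·(-0.5000+0.8660i) = -20.5000+4.3300i
Z[2] = 3·(-6) + 5·(-0.5000-0.8660i) = -20.5000-4.3300i

DFT(3x + 5y) = 3·X + 5·Y = [-16, -20.5000+4.3300i, -20.5000-4.3300i]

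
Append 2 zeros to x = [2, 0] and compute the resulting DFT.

Original 2-point DFT: [2, 2]
Zero-padded 4-point DFT provides frequency interpolation.

DFT_4([x, 0, ...]) = [2, 2, 2, 2]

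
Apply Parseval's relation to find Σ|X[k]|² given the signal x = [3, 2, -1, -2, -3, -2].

Parseval: Σ|x[n]|² = (1/N)Σ|X[k]|², so Σ|X[k]|² = N·Σ|x[n]|² = 6·31.0000

Σ|X[k]|² = N·Σ|x[n]|² = 6·31.0000 = 186.0000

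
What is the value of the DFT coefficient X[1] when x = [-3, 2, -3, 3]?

X[1] = Σ(n=0 to 3) x[n] · ω_4^(1n) where ω_4 = e^(-2πi/4)
= (-3)·ω_4^0 + (2)·ω_4^1 + (-3)·ω_4^2 + (3)·ω_4^3

X[1] = 1i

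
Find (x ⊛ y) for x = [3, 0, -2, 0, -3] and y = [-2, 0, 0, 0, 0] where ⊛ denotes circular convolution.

(x ⊛ y)[n] = Σ(m=0 to 4) x[m] · y[(n-m) mod 5]

Computing each output sample:
(x ⊛ y)[0] = -6
(x ⊛ y)[1] = 0
(x ⊛ y)[2] = 4
(x ⊛ y)[3] = 0
(x ⊛ y)[4] = 6

x ⊛ y = [-6, 0, 4, 0, 6]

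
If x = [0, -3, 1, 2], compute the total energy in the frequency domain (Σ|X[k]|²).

Parseval: Σ|x[n]|² = (1/N)Σ|X[k]|², so Σ|X[k]|² = N·Σ|x[n]|² = 4·14.0000

Σ|X[k]|² = N·Σ|x[n]|² = 4·14.0000 = 56.0000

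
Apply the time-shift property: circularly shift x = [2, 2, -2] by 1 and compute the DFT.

Time shift by 1: X_shifted[k] = ω_3^(1k) · X[k]
Shifted x = [-2, 2, 2]

DFT(x[n-1]) = [2, -4, -4]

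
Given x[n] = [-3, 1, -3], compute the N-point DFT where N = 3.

X[k] = Σ(n=0 to 2) x[n] · ω_3^(nk)
where ω_3 = e^(-2πi/3)

Computing each X[k]:
X[0] = -5
X[1] = -2.0000-3.4641i
X[2] = -2.0000+3.4641i

X = [-5, -2.0000-3.4641i, -2.0000+3.4641i]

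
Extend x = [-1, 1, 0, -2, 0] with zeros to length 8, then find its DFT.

Original 5-point DFT: [-2, 0.9271-2.1266i, -2.4271+1.3143i, -2.4271-1.3143i, 0.9271+2.1266i]
Zero-padded 8-point DFT provides frequency interpolation.

DFT_8([x, 0, ...]) = [-2, 1.1213+0.7071i, -1-3i, -3.1213+0.7071i, 0, -3.1213-0.7071i, -1+3i, 1.1213-0.7071i]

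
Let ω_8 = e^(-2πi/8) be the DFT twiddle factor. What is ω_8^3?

ω_8^3 = e^(-2πi·3/8)
= cos(-2π·3/8) + i·sin(-2π·3/8)
= cos(-6π/8) + i·sin(-6π/8)

ω_8^3 = cos(-6π/8) + i·sin(-6π/8) = -0.7071-0.7071i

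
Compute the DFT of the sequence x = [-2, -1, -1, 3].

X[k] = Σ(n=0 to 3) x[n] · ω_4^(nk)
where ω_4 = e^(-2πi/4)

Computing each X[k]:
X[0] = -1
X[1] = -1+4i
X[2] = -5
X[3] = -1-4i

X = [-1, -1+4i, -5, -1-4i]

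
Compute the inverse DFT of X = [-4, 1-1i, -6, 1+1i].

x[n] = (1/4) Σ(k=0 to 3) X[k] · e^(2πikn/4)

Computing each x[n]:
x[0] = -2
x[1] = 1
x[2] = -3
x[3] = 0

x = [-2, 1, -3, 0]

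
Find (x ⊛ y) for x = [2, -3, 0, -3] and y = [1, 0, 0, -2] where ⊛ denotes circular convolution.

(x ⊛ y)[n] = Σ(m=0 to 3) x[m] · y[(n-m) mod 4]

Computing each output sample:
(x ⊛ y)[0] = 8
(x ⊛ y)[1] = -3
(x ⊛ y)[2] = 6
(x ⊛ y)[3] = -7

x ⊛ y = [8, -3, 6, -7]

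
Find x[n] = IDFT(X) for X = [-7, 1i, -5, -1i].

x[n] = (1/4) Σ(k=0 to 3) X[k] · e^(2πikn/4)

Computing each x[n]:
x[0] = -3
x[1] = -1
x[2] = -3
x[3] = 0

x = [-3, -1, -3, 0]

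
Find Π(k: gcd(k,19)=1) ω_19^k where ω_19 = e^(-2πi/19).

The primitive 19th roots of unity are ω_19^k for k coprime to 19: k ∈ {1, 2, 3, 4, 5, 6, 7, 8, 9, 10, 11, 12, 13, 14, 15, 16, 17, 18}
Their product equals the constant term of the cyclotomic polynomial Φ_19(x) up to sign.
For n ≥ 3, the product of all primitive nth roots of unity is 1. (For n=1 it is 1; for n=2 it is -1.)

1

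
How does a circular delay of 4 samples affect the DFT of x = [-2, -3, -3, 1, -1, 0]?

Time shift by 4: X_shifted[k] = ω_6^(4k) · X[k]
Shifted x = [-3, 1, -1, 0, -2, -3]

DFT(x[n-4]) = [-8, -2.5000-4.3301i, -0.5000-2.5981i, -4, -0.5000+2.5981i, -2.5000+4.3301i]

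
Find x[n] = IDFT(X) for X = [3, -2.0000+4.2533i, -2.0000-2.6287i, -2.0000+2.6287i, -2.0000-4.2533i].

x[n] = (1/5) Σ(k=0 to 4) X[k] · e^(2πikn/5)

Computing each x[n]:
x[0] = -1
x[1] = 0
x[2] = -1
x[3] = 3
x[4] = 2

x = [-1, 0, -1, 3, 2]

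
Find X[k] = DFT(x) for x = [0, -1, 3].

X[k] = Σ(n=0 to 2) x[n] · ω_3^(nk)
where ω_3 = e^(-2πi/3)

Computing each X[k]:
X[0] = 2
X[1] = -1.0000+3.4641i
X[2] = -1.0000-3.4641i

X = [2, -1.0000+3.4641i, -1.0000-3.4641i]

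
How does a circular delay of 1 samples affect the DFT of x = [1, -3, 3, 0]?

Time shift by 1: X_shifted[k] = ω_4^(1k) · X[k]
Shifted x = [0, 1, -3, 3]

DFT(x[n-1]) = [1, 3+2i, -7, 3-2i]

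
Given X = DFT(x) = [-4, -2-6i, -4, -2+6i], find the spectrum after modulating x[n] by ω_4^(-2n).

Modulation property: DFT(ω_4^(-2n)·x[n]) = X[(k-2) mod 4], so circularly shift X by 2 positions.

X[k-2] = [-4, -2+6i, -4, -2-6i]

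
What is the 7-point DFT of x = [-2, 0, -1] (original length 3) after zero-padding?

Original 3-point DFT: [-3, -1.5000-0.8660i, -1.5000+0.8660i]
Zero-padded 7-point DFT provides frequency interpolation.

DFT_7([x, 0, ...]) = [-3, -1.7775+0.9749i, -1.0990-0.4339i, -2.6235-0.7818i, -2.6235+0.7818i, -1.0990+0.4339i, -1.7775-0.9749i]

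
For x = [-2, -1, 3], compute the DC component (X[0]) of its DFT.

X[0] = Σ(n=0 to 2) x[n] · ω_3^0 = Σ x[n]
= (-2) + (-1) + (3)

X[0] = 0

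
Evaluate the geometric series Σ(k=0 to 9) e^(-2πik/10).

Sum of all nth roots of unity equals 0 for n > 1 (geometric series with r ≠ 1).

0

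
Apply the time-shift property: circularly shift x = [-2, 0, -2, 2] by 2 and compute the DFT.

Time shift by 2: X_shifted[k] = ω_4^(2k) · X[k]
Shifted x = [-2, 2, -2, 0]

DFT(x[n-2]) = [-2, -2i, -6, 2i]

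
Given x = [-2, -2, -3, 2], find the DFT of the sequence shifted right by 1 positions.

Time shift by 1: X_shifted[k] = ω_4^(1k) · X[k]
Shifted x = [2, -2, -2, -3]

DFT(x[n-1]) = [-5, 4-1i, 5, 4+1i]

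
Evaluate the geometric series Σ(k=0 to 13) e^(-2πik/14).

Sum of all nth roots of unity equals 0 for n > 1 (geometric series with r ≠ 1).

0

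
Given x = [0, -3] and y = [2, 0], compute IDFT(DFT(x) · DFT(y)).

(x ⊛ y)[n] = Σ(m=0 to 1) x[m] · y[(n-m) mod 2]

Computing each output sample:
(x ⊛ y)[0] = 0
(x ⊛ y)[1] = -6

x ⊛ y = [0, -6]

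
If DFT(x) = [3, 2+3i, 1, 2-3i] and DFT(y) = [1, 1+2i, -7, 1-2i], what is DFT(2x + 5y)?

By linearity: DFT(2x + 5y) = 2·DFT(x) + 5·DFT(y)
= 2·[3, 2+3i, 1, 2-3i] + 5·[1, 1+2i, -7, 1-2i]

Computing element-wise:
Z[0] = 2·(3) + 5·(1) = 11
Z[1] = 2·(2+3i) + 5·(1+2i) = 9+16i
Z[2] = 2·(1) + 5·(-7) = -33
Z[3] = 2·(2-3i) + 5·(1-2i) = 9-16i

DFT(2x + 5y) = 2·X + 5·Y = [11, 9+16i, -33, 9-16i]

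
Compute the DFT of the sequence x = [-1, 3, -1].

X[k] = Σ(n=0 to 2) x[n] · ω_3^(nk)
where ω_3 = e^(-2πi/3)

Computing each X[k]:
X[0] = 1
X[1] = -2.0000-3.4641i
X[2] = -2.0000+3.4641i

X = [1, -2.0000-3.4641i, -2.0000+3.4641i]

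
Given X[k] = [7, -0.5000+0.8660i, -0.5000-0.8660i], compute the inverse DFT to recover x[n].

x[n] = (1/3) Σ(k=0 to 2) X[k] · e^(2πikn/3)

Computing each x[n]:
x[0] = 2
x[1] = 2
x[2] = 3

x = [2, 2, 3]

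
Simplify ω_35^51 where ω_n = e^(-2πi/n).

Since ω_35^35 = 1, powers reduce modulo 35.
51 mod 35 = 16
So ω_35^51 = ω_35^16 = e^(-2πi·16/35)

ω_35^51 = ω_35^16 = -0.9640-0.2660i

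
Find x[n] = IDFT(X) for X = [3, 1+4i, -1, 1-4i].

x[n] = (1/4) Σ(k=0 to 3) X[k] · e^(2πikn/4)

Computing each x[n]:
x[0] = 1
x[1] = -1
x[2] = 0
x[3] = 3

x = [1, -1, 0, 3]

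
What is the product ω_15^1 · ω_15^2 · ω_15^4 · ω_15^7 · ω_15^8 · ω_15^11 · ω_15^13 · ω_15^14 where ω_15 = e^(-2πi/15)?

The primitive 15th roots of unity are ω_15^k for k coprime to 15: k ∈ {1, 2, 4, 7, 8, 11, 13, 14}
Their product equals the constant term of the cyclotomic polynomial Φ_15(x) up to sign.
For n ≥ 3, the product of all primitive nth roots of unity is 1. (For n=1 it is 1; for n=2 it is -1.)

1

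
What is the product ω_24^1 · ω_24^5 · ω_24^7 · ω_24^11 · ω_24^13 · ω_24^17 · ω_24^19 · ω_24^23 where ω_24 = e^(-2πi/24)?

The primitive 24th roots of unity are ω_24^k for k coprime to 24: k ∈ {1, 5, 7, 11, 13, 17, 19, 23}
Their product equals the constant term of the cyclotomic polynomial Φ_24(x) up to sign.
For n ≥ 3, the product of all primitive nth roots of unity is 1. (For n=1 it is 1; for n=2 it is -1.)

1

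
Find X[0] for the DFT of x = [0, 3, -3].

X[0] = Σ(n=0 to 2) x[n] · ω_3^0 = Σ x[n]
= (0) + (3) + (-3)

X[0] = 0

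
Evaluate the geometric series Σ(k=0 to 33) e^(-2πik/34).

Sum of all nth roots of unity equals 0 for n > 1 (geometric series with r ≠ 1).

0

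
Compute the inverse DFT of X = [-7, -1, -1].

x[n] = (1/3) Σ(k=0 to 2) X[k] · e^(2πikn/3)

Computing each x[n]:
x[0] = -3
x[1] = -2
x[2] = -2

x = [-3, -2, -2]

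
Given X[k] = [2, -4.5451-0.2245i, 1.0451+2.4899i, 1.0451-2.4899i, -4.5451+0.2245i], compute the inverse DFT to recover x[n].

x[n] = (1/5) Σ(k=0 to 4) X[k] · e^(2πikn/5)

Computing each x[n]:
x[0] = -1
x[1] = -1
x[2] = 3
x[3] = 1
x[4] = 0

x = [-1, -1, 3, 1, 0]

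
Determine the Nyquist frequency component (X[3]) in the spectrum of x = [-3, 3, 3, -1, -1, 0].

X[3] = Σ(n=0 to 5) x[n] · ω_6^(3n) where ω_6 = e^(-2πi/6)
= (-3)·ω_6^0 + (3)·ω_6^3 + (3)·ω_6^6 + (-1)·ω_6^9 + (-1)·ω_6^12 + (0)·ω_6^15

X[3] = -3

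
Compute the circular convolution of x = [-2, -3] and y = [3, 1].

(x ⊛ y)[n] = Σ(m=0 to 1) x[m] · y[(n-m) mod 2]

Computing each output sample:
(x ⊛ y)[0] = -9
(x ⊛ y)[1] = -11

x ⊛ y = [-9, -11]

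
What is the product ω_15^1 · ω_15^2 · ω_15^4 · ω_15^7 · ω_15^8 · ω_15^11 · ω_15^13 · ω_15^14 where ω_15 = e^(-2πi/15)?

The primitive 15th roots of unity are ω_15^k for k coprime to 15: k ∈ {1, 2, 4, 7, 8, 11, 13, 14}
Their product equals the constant term of the cyclotomic polynomial Φ_15(x) up to sign.
For n ≥ 3, the product of all primitive nth roots of unity is 1. (For n=1 it is 1; for n=2 it is -1.)

1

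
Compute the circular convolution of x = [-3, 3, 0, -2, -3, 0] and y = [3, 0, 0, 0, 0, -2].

(x ⊛ y)[n] = Σ(m=0 to 5) x[m] · y[(n-m) mod 6]

Computing each output sample:
(x ⊛ y)[0] = -15
(x ⊛ y)[1] = 9
(x ⊛ y)[2] = 4
(x ⊛ y)[3] = 0
(x ⊛ y)[4] = -9
(x ⊛ y)[5] = 6

x ⊛ y = [-15, 9, 4, 0, -9, 6]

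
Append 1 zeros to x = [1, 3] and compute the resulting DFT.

Original 2-point DFT: [4, -2]
Zero-padded 3-point DFT provides frequency interpolation.

DFT_3([x, 0, ...]) = [4, -0.5000-2.5981i, -0.5000+2.5981i]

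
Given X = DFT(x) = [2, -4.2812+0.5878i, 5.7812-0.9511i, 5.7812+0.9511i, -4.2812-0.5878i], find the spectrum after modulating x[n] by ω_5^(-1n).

Modulation property: DFT(ω_5^(-1n)·x[n]) = X[(k-1) mod 5], so circularly shift X by 1 positions.

X[k-1] = [-4.2812-0.5878i, 2, -4.2812+0.5878i, 5.7812-0.9511i, 5.7812+0.9511i]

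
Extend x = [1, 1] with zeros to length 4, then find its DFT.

Original 2-point DFT: [2, 0]
Zero-padded 4-point DFT provides frequency interpolation.

DFT_4([x, 0, ...]) = [2, 1-1i, 0, 1+1i]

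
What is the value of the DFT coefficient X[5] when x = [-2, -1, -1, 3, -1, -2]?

X[5] = Σ(n=0 to 5) x[n] · ω_6^(5n) where ω_6 = e^(-2πi/6)
= (-2)·ω_6^0 + (-1)·ω_6^5 + (-1)·ω_6^10 + (3)·ω_6^15 + (-1)·ω_6^20 + (-2)·ω_6^25

X[5] = -5.5000+0.8660i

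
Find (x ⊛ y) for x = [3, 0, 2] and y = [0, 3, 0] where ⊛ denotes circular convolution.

(x ⊛ y)[n] = Σ(m=0 to 2) x[m] · y[(n-m) mod 3]

Computing each output sample:
(x ⊛ y)[0] = 6
(x ⊛ y)[1] = 9
(x ⊛ y)[2] = 0

x ⊛ y = [6, 9, 0]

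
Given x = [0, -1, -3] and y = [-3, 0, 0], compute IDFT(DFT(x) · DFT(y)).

(x ⊛ y)[n] = Σ(m=0 to 2) x[m] · y[(n-m) mod 3]

Computing each output sample:
(x ⊛ y)[0] = 0
(x ⊛ y)[1] = 3
(x ⊛ y)[2] = 9

x ⊛ y = [0, 3, 9]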